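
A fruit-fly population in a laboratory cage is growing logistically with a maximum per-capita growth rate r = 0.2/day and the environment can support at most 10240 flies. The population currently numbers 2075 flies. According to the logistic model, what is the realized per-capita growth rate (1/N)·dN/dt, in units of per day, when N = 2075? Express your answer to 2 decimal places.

(1/N)·dN/dt = r(1 − N/K) = 0.2 × (1 − 2075/10240).
= 0.2 × 0.79736 = 0.15947.

0.16 per day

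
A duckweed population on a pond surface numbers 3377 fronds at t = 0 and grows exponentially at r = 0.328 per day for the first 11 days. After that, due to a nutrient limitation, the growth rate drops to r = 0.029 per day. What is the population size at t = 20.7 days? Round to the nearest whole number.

Phase 1: N(11) = 3377·e^(0.328×11) = 3377·e^3.608 = 124585.
Phase 2 runs for 20.7 − 11 = 9.7 days at r = 0.029.
N(20.7) = 124585·e^(0.029×9.7) = 124585·e^0.2813 = 165056.

165056 fronds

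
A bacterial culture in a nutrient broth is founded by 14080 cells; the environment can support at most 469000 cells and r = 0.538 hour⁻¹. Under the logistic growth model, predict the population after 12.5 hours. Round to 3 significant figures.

A = (K − N₀)/N₀ = (469000 − 14080)/14080 = 32.31.
N(t) = K/(1 + A·e^(−rt)) = 469000/(1 + 32.31×e^(−0.538×12.5)).
e^(−6.725) = 0.0012005; denominator = 1 + 32.31×0.0012005 = 1.0388.
N = 469000/1.0388 = 451488.

451000 cells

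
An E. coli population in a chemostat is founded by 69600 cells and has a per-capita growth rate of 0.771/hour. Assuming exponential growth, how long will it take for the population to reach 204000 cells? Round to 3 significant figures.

1.39 hours

Set N₀·e^(rt) = 204000: e^(0.771·t) = 204000/69600 = 2.931.
0.771·t = ln(2.931) = 1.0754, so t = 1.0754/0.771 = 1.3948.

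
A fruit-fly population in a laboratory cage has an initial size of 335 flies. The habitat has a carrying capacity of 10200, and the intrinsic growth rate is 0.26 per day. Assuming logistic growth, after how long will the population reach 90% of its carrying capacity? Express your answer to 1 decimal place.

A = (K − N₀)/N₀ = (10200 − 335)/335 = 29.448.
Solve 10200/(1 + 29.448·e^(−0.26t)) = 9180: 1 + 29.448·e^(−0.26t) = 1.1111, so e^(−0.26t) = 0.00377316.
−0.26·t = ln(0.00377316) = -5.5798, so t = 5.5798/0.26 = 21.461.

21.5 days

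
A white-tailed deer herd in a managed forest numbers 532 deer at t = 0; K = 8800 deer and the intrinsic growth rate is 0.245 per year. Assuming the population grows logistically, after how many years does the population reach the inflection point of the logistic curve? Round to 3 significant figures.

11.2 years

Logistic growth is fastest at N = K/2 = 4400.
A = (K − N₀)/N₀ = 15.541. Set K/(1 + A·e^(−rt)) = K/2 → A·e^(−rt) = 1.
e^(−0.245t) = 1/15.541 = 0.0643445, so t = ln(15.541)/0.245 = 2.7435/0.245 = 11.198.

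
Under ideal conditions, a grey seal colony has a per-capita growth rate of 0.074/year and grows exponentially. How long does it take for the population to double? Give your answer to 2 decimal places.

Doubling time t_d = ln(2)/r = 0.6931/0.074 = 9.3669.

9.37 years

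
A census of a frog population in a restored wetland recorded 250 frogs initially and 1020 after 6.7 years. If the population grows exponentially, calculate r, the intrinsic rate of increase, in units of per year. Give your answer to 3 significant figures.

0.210 per year

From N(t) = N₀·e^(rt): e^(r·6.7) = 1020/250 = 4.08.
r·6.7 = ln(4.08) = 1.4061, so r = 1.4061/6.7 = 0.20987.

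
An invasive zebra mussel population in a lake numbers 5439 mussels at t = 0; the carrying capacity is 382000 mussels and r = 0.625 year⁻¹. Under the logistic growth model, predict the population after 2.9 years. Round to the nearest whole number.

A = (K − N₀)/N₀ = (382000 − 5439)/5439 = 69.233.
N(t) = K/(1 + A·e^(−rt)) = 382000/(1 + 69.233×e^(−0.625×2.9)).
e^(−1.812) = 0.16325; denominator = 1 + 69.233×0.16325 = 12.302.
N = 382000/12.302 = 31051.7.

31052 mussels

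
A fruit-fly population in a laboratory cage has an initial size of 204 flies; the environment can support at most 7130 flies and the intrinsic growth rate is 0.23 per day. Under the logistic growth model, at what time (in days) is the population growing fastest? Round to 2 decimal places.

Logistic growth is fastest at N = K/2 = 3565.
A = (K − N₀)/N₀ = 33.951. Set K/(1 + A·e^(−rt)) = K/2 → A·e^(−rt) = 1.
e^(−0.23t) = 1/33.951 = 0.0294542, so t = ln(33.951)/0.23 = 3.5249/0.23 = 15.326.

15.33 days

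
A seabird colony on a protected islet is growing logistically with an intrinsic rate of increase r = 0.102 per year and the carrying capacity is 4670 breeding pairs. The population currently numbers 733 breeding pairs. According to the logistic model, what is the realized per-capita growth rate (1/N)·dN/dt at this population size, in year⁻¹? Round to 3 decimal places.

(1/N)·dN/dt = r(1 − N/K) = 0.102 × (1 − 733/4670).
= 0.102 × 0.84304 = 0.08599.

0.086 per year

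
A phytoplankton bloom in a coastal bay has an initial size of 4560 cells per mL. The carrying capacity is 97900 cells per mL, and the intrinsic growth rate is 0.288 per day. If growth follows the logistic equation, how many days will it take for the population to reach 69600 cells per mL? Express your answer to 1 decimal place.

13.6 days

A = (K − N₀)/N₀ = (97900 − 4560)/4560 = 20.469.
Solve 97900/(1 + 20.469·e^(−0.288t)) = 69600: 1 + 20.469·e^(−0.288t) = 1.4066, so e^(−0.288t) = 0.0198643.
−0.288·t = ln(0.0198643) = -3.9188, so t = 3.9188/0.288 = 13.607.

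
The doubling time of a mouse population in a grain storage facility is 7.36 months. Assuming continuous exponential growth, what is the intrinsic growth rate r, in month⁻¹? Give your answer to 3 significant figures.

r = ln(2)/t_d = 0.6931/7.36 = 0.094178.

0.0942 per month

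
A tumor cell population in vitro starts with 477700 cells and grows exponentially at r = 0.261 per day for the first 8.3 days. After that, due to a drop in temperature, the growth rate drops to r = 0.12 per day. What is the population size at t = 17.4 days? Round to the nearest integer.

12422727 cells

Phase 1: N(8.3) = 477700·e^(0.261×8.3) = 477700·e^2.166 = 4.168381×10^6.
Phase 2 runs for 17.4 − 8.3 = 9.1 days at r = 0.12.
N(17.4) = 4.168381×10^6·e^(0.12×9.1) = 4.168381×10^6·e^1.092 = 1.242273×10^7.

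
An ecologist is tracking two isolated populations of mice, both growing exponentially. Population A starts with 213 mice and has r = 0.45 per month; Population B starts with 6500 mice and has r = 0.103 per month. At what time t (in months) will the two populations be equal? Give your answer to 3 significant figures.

9.85 months

Set 213·e^(0.45t) = 6500·e^(0.103t).
e^((0.45 − 0.103)t) = 6500/213 → e^(0.347·t) = 30.516.
0.347·t = ln(30.516) = 3.4183, so t = 3.4183/0.347 = 9.8509.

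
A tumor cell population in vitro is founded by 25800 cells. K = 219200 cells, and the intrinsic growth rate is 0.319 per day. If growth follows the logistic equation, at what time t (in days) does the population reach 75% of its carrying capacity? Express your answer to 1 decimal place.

9.8 days

A = (K − N₀)/N₀ = (219200 − 25800)/25800 = 7.4961.
Solve 219200/(1 + 7.4961·e^(−0.319t)) = 164400: 1 + 7.4961·e^(−0.319t) = 1.3333, so e^(−0.319t) = 0.0444674.
−0.319·t = ln(0.0444674) = -3.113, so t = 3.113/0.319 = 9.7586.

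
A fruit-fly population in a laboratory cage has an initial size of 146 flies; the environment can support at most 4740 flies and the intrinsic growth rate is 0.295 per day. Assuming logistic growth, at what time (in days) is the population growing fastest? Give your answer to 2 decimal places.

11.69 days

Logistic growth is fastest at N = K/2 = 2370.
A = (K − N₀)/N₀ = 31.466. Set K/(1 + A·e^(−rt)) = K/2 → A·e^(−rt) = 1.
e^(−0.295t) = 1/31.466 = 0.0317806, so t = ln(31.466)/0.295 = 3.4489/0.295 = 11.691.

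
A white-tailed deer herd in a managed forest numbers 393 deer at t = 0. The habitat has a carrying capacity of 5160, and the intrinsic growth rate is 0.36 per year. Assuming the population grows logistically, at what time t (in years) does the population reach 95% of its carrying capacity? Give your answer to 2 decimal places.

A = (K − N₀)/N₀ = (5160 − 393)/393 = 12.13.
Solve 5160/(1 + 12.13·e^(−0.36t)) = 4902: 1 + 12.13·e^(−0.36t) = 1.0526, so e^(−0.36t) = 0.00433904.
−0.36·t = ln(0.00433904) = -5.4401, so t = 5.4401/0.36 = 15.111.

15.11 years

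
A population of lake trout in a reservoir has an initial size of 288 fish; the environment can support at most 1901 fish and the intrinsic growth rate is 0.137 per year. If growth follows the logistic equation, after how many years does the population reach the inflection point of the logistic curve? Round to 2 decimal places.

12.58 years

Logistic growth is fastest at N = K/2 = 950.5.
A = (K − N₀)/N₀ = 5.6007. Set K/(1 + A·e^(−rt)) = K/2 → A·e^(−rt) = 1.
e^(−0.137t) = 1/5.6007 = 0.178549, so t = ln(5.6007)/0.137 = 1.7229/0.137 = 12.576.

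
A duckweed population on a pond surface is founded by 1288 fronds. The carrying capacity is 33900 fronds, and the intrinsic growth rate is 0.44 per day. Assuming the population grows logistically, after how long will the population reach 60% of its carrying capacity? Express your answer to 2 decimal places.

8.27 days

A = (K − N₀)/N₀ = (33900 − 1288)/1288 = 25.32.
Solve 33900/(1 + 25.32·e^(−0.44t)) = 20340: 1 + 25.32·e^(−0.44t) = 1.6667, so e^(−0.44t) = 0.0263298.
−0.44·t = ln(0.0263298) = -3.6371, so t = 3.6371/0.44 = 8.266.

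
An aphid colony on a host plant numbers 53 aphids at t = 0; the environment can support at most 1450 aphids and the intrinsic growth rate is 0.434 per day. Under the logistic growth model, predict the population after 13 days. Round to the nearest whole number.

1326 aphids

A = (K − N₀)/N₀ = (1450 − 53)/53 = 26.358.
N(t) = K/(1 + A·e^(−rt)) = 1450/(1 + 26.358×e^(−0.434×13)).
e^(−5.642) = 0.0035458; denominator = 1 + 26.358×0.0035458 = 1.0935.
N = 1450/1.0935 = 1326.06.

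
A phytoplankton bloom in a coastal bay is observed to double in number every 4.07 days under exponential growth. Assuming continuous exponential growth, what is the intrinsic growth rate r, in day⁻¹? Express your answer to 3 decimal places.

r = ln(2)/t_d = 0.6931/4.07 = 0.17031.

0.170 per day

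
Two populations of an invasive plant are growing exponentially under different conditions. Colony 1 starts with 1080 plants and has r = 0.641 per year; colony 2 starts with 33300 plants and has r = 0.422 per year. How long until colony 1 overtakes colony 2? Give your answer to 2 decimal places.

Set 1080·e^(0.641t) = 33300·e^(0.422t).
e^((0.641 − 0.422)t) = 33300/1080 → e^(0.219·t) = 30.833.
0.219·t = ln(30.833) = 3.4286, so t = 3.4286/0.219 = 15.656.

15.66 years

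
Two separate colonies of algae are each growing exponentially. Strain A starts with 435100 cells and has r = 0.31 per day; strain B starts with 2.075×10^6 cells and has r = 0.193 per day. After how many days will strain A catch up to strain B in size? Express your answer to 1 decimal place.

Set 435100·e^(0.31t) = 2.075×10^6·e^(0.193t).
e^((0.31 − 0.193)t) = 2.075×10^6/435100 → e^(0.117·t) = 4.769.
0.117·t = ln(4.769) = 1.5621, so t = 1.5621/0.117 = 13.352.

13.4 days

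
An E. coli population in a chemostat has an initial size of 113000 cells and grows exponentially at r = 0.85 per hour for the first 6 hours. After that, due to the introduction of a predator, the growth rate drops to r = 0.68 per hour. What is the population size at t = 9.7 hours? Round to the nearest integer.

229437931 cells

Phase 1: N(6) = 113000·e^(0.85×6) = 113000·e^5.1 = 1.853448×10^7.
Phase 2 runs for 9.7 − 6 = 3.7 hours at r = 0.68.
N(9.7) = 1.853448×10^7·e^(0.68×3.7) = 1.853448×10^7·e^2.516 = 2.294379×10^8.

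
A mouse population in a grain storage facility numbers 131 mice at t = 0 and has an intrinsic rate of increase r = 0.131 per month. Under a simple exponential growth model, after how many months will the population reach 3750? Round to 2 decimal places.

Set N₀·e^(rt) = 3750: e^(0.131·t) = 3750/131 = 28.626.
0.131·t = ln(28.626) = 3.3543, so t = 3.3543/0.131 = 25.605.

25.61 months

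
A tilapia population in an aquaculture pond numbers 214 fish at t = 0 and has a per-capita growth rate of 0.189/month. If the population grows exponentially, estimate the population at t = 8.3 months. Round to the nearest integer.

1027 fish

N(t) = N₀·e^(rt) = 214 × e^(0.189×8.3) = 214 × e^1.569.
e^1.569 ≈ 4.8004, so N ≈ 214 × 4.8004 = 1027.29.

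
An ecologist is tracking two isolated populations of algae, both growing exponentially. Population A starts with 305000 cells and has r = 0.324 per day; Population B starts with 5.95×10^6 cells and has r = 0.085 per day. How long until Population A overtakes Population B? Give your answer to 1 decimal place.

Set 305000·e^(0.324t) = 5.95×10^6·e^(0.085t).
e^((0.324 − 0.085)t) = 5.95×10^6/305000 → e^(0.239·t) = 19.508.
0.239·t = ln(19.508) = 2.9708, so t = 2.9708/0.239 = 12.43.

12.4 days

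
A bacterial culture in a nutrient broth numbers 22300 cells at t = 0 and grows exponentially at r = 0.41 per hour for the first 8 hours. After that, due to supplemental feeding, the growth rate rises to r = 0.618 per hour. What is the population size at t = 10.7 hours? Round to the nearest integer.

Phase 1: N(8) = 22300·e^(0.41×8) = 22300·e^3.28 = 592640.
Phase 2 runs for 10.7 − 8 = 2.7 hours at r = 0.618.
N(10.7) = 592640·e^(0.618×2.7) = 592640·e^1.669 = 3.143797×10^6.

3143797 cells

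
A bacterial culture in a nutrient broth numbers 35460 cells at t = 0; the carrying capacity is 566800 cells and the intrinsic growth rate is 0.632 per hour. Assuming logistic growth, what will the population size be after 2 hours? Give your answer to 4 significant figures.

108300 cells

A = (K − N₀)/N₀ = (566800 − 35460)/35460 = 14.984.
N(t) = K/(1 + A·e^(−rt)) = 566800/(1 + 14.984×e^(−0.632×2)).
e^(−1.264) = 0.28252; denominator = 1 + 14.984×0.28252 = 5.2334.
N = 566800/5.2334 = 108305.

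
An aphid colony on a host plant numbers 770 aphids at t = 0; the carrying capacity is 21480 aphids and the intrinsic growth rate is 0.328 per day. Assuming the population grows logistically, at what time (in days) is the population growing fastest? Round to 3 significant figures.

Logistic growth is fastest at N = K/2 = 10740.
A = (K − N₀)/N₀ = 26.896. Set K/(1 + A·e^(−rt)) = K/2 → A·e^(−rt) = 1.
e^(−0.328t) = 1/26.896 = 0.0371801, so t = ln(26.896)/0.328 = 3.292/0.328 = 10.037.

10.0 days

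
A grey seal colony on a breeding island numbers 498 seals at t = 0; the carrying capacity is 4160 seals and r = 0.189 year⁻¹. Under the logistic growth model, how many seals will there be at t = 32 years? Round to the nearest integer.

A = (K − N₀)/N₀ = (4160 − 498)/498 = 7.3534.
N(t) = K/(1 + A·e^(−rt)) = 4160/(1 + 7.3534×e^(−0.189×32)).
e^(−6.048) = 0.0023626; denominator = 1 + 7.3534×0.0023626 = 1.0174.
N = 4160/1.0174 = 4088.96.

4089 seals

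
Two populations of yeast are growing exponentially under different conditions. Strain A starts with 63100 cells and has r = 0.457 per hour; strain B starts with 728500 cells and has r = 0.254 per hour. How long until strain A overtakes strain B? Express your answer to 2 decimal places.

Set 63100·e^(0.457t) = 728500·e^(0.254t).
e^((0.457 − 0.254)t) = 728500/63100 → e^(0.203·t) = 11.545.
0.203·t = ln(11.545) = 2.4463, so t = 2.4463/0.203 = 12.051.

12.05 hours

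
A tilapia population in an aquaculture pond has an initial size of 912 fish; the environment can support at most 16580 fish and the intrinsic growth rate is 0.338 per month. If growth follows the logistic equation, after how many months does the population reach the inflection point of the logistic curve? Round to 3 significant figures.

8.41 months

Logistic growth is fastest at N = K/2 = 8290.
A = (K − N₀)/N₀ = 17.18. Set K/(1 + A·e^(−rt)) = K/2 → A·e^(−rt) = 1.
e^(−0.338t) = 1/17.18 = 0.0582078, so t = ln(17.18)/0.338 = 2.8437/0.338 = 8.4134.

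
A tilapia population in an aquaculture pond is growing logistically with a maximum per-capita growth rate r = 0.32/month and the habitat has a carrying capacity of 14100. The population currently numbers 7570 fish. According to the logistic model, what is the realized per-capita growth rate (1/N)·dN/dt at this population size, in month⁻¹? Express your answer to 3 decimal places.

0.148 per month

(1/N)·dN/dt = r(1 − N/K) = 0.32 × (1 − 7570/14100).
= 0.32 × 0.46312 = 0.1482.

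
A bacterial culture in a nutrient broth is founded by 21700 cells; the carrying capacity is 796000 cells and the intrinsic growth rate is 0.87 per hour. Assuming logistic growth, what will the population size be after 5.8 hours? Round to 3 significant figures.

647000 cells

A = (K − N₀)/N₀ = (796000 − 21700)/21700 = 35.682.
N(t) = K/(1 + A·e^(−rt)) = 796000/(1 + 35.682×e^(−0.87×5.8)).
e^(−5.046) = 0.006435; denominator = 1 + 35.682×0.006435 = 1.2296.
N = 796000/1.2296 = 647357.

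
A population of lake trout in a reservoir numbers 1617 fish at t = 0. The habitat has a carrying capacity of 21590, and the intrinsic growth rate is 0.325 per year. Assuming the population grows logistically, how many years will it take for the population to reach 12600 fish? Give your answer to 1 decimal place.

8.8 years

A = (K − N₀)/N₀ = (21590 − 1617)/1617 = 12.352.
Solve 21590/(1 + 12.352·e^(−0.325t)) = 12600: 1 + 12.352·e^(−0.325t) = 1.7135, so e^(−0.325t) = 0.0577638.
−0.325·t = ln(0.0577638) = -2.8514, so t = 2.8514/0.325 = 8.7735.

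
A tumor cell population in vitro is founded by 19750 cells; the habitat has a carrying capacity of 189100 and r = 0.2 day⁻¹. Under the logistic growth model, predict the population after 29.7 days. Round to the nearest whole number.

A = (K − N₀)/N₀ = (189100 − 19750)/19750 = 8.5747.
N(t) = K/(1 + A·e^(−rt)) = 189100/(1 + 8.5747×e^(−0.2×29.7)).
e^(−5.94) = 0.002632; denominator = 1 + 8.5747×0.002632 = 1.0226.
N = 189100/1.0226 = 184926.

184926 cells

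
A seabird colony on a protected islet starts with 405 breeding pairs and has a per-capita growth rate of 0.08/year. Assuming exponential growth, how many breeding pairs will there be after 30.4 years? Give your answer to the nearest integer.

N(t) = N₀·e^(rt) = 405 × e^(0.08×30.4) = 405 × e^2.432.
e^2.432 ≈ 11.382, so N ≈ 405 × 11.382 = 4609.56.

4610 breeding pairs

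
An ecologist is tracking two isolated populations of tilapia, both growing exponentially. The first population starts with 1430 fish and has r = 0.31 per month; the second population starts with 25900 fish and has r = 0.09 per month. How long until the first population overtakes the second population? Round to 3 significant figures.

Set 1430·e^(0.31t) = 25900·e^(0.09t).
e^((0.31 − 0.09)t) = 25900/1430 → e^(0.22·t) = 18.112.
0.22·t = ln(18.112) = 2.8966, so t = 2.8966/0.22 = 13.166.

13.2 months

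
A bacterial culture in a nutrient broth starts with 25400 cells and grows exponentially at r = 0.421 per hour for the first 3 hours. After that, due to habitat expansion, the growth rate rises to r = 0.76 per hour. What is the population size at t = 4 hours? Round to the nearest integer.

192049 cells

Phase 1: N(3) = 25400·e^(0.421×3) = 25400·e^1.263 = 89814.7.
Phase 2 runs for 4 − 3 = 1 hours at r = 0.76.
N(4) = 89814.7·e^(0.76×1) = 89814.7·e^0.76 = 192049.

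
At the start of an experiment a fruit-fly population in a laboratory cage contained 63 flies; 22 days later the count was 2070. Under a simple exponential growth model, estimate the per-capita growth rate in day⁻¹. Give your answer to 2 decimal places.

From N(t) = N₀·e^(rt): e^(r·22) = 2070/63 = 32.857.
r·22 = ln(32.857) = 3.4922, so r = 3.4922/22 = 0.15873.

0.16 per day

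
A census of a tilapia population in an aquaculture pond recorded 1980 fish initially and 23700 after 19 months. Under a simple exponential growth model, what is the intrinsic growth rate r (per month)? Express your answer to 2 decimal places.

0.13 per month

From N(t) = N₀·e^(rt): e^(r·19) = 23700/1980 = 11.97.
r·19 = ln(11.97) = 2.4824, so r = 2.4824/19 = 0.13065.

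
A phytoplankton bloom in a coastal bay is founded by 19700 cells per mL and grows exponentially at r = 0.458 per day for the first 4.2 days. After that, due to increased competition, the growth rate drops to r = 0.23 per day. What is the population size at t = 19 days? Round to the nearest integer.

Phase 1: N(4.2) = 19700·e^(0.458×4.2) = 19700·e^1.924 = 134857.
Phase 2 runs for 19 − 4.2 = 14.8 days at r = 0.23.
N(19) = 134857·e^(0.23×14.8) = 134857·e^3.404 = 4.057079×10^6.

4057079 cells per mL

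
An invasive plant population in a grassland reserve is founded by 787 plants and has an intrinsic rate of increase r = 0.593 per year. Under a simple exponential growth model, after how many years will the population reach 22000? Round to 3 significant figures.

5.62 years

Set N₀·e^(rt) = 22000: e^(0.593·t) = 22000/787 = 27.954.
0.593·t = ln(27.954) = 3.3306, so t = 3.3306/0.593 = 5.6165.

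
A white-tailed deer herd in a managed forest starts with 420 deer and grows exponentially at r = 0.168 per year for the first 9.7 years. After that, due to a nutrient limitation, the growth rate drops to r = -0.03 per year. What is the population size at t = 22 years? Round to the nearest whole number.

Phase 1: N(9.7) = 420·e^(0.168×9.7) = 420·e^1.63 = 2142.77.
Phase 2 runs for 22 − 9.7 = 12.3 years at r = -0.03.
N(22) = 2142.77·e^(-0.03×12.3) = 2142.77·e^-0.369 = 1481.57.

1482 deer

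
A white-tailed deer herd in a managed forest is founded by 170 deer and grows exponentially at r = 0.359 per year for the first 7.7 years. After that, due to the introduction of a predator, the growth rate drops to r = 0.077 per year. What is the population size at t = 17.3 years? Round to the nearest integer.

5649 deer

Phase 1: N(7.7) = 170·e^(0.359×7.7) = 170·e^2.764 = 2697.55.
Phase 2 runs for 17.3 − 7.7 = 9.6 years at r = 0.077.
N(17.3) = 2697.55·e^(0.077×9.6) = 2697.55·e^0.7392 = 5649.37.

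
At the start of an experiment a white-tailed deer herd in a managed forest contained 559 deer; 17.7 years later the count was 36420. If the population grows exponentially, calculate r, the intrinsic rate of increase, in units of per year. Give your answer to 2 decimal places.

0.24 per year

From N(t) = N₀·e^(rt): e^(r·17.7) = 36420/559 = 65.152.
r·17.7 = ln(65.152) = 4.1767, so r = 4.1767/17.7 = 0.23597.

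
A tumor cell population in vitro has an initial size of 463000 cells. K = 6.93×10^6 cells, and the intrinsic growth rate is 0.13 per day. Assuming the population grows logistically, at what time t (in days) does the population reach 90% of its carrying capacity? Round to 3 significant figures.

A = (K − N₀)/N₀ = (6.93×10^6 − 463000)/463000 = 13.968.
Solve 6.93×10^6/(1 + 13.968·e^(−0.13t)) = 6.237×10^6: 1 + 13.968·e^(−0.13t) = 1.1111, so e^(−0.13t) = 0.00795492.
−0.13·t = ln(0.00795492) = -4.834, so t = 4.834/0.13 = 37.184.

37.2 days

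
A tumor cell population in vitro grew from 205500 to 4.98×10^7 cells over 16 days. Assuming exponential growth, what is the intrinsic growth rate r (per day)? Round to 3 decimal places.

From N(t) = N₀·e^(rt): e^(r·16) = 4.98×10^7/205500 = 242.34.
r·16 = ln(242.34) = 5.4903, so r = 5.4903/16 = 0.34315.

0.343 per day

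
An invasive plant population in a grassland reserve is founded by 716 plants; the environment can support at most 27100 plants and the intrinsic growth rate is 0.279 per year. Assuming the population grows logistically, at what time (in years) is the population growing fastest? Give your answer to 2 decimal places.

Logistic growth is fastest at N = K/2 = 13550.
A = (K − N₀)/N₀ = 36.849. Set K/(1 + A·e^(−rt)) = K/2 → A·e^(−rt) = 1.
e^(−0.279t) = 1/36.849 = 0.0271377, so t = ln(36.849)/0.279 = 3.6068/0.279 = 12.928.

12.93 years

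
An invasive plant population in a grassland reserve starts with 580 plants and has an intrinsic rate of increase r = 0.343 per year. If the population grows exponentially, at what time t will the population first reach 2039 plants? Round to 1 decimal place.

3.7 years

Set N₀·e^(rt) = 2039: e^(0.343·t) = 2039/580 = 3.5155.
0.343·t = ln(3.5155) = 1.2572, so t = 1.2572/0.343 = 3.6653.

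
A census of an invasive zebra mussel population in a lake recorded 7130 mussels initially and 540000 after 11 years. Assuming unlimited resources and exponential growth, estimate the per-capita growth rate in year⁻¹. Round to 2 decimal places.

From N(t) = N₀·e^(rt): e^(r·11) = 540000/7130 = 75.736.
r·11 = ln(75.736) = 4.3273, so r = 4.3273/11 = 0.39339.

0.39 per year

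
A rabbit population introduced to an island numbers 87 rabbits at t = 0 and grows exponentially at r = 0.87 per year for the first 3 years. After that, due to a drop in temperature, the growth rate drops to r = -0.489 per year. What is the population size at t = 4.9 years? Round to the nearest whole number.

467 rabbits

Phase 1: N(3) = 87·e^(0.87×3) = 87·e^2.61 = 1183.12.
Phase 2 runs for 4.9 − 3 = 1.9 years at r = -0.489.
N(4.9) = 1183.12·e^(-0.489×1.9) = 1183.12·e^-0.9291 = 467.224.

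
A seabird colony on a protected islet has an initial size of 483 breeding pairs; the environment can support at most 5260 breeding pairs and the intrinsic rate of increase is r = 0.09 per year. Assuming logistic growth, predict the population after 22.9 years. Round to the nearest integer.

A = (K − N₀)/N₀ = (5260 − 483)/483 = 9.8903.
N(t) = K/(1 + A·e^(−rt)) = 5260/(1 + 9.8903×e^(−0.09×22.9)).
e^(−2.061) = 0.12733; denominator = 1 + 9.8903×0.12733 = 2.2593.
N = 5260/2.2593 = 2328.16.

2328 breeding pairs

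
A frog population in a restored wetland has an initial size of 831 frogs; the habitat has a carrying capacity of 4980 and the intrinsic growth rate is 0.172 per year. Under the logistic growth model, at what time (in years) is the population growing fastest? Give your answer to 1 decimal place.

9.3 years

Logistic growth is fastest at N = K/2 = 2490.
A = (K − N₀)/N₀ = 4.9928. Set K/(1 + A·e^(−rt)) = K/2 → A·e^(−rt) = 1.
e^(−0.172t) = 1/4.9928 = 0.200289, so t = ln(4.9928)/0.172 = 1.608/0.172 = 9.3488.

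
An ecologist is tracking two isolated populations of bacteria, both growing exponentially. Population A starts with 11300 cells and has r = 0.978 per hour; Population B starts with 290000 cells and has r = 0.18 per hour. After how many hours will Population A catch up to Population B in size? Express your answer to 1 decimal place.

4.1 hours

Set 11300·e^(0.978t) = 290000·e^(0.18t).
e^((0.978 − 0.18)t) = 290000/11300 → e^(0.798·t) = 25.664.
0.798·t = ln(25.664) = 3.2451, so t = 3.2451/0.798 = 4.0665.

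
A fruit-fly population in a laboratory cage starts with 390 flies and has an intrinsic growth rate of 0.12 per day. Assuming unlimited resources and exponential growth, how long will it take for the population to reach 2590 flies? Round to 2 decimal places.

Set N₀·e^(rt) = 2590: e^(0.12·t) = 2590/390 = 6.641.
0.12·t = ln(6.641) = 1.8933, so t = 1.8933/0.12 = 15.777.

15.78 days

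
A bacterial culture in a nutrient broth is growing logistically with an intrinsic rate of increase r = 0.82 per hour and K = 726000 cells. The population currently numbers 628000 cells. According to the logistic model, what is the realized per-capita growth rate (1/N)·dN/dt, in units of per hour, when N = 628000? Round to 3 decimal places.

(1/N)·dN/dt = r(1 − N/K) = 0.82 × (1 − 628000/726000).
= 0.82 × 0.13499 = 0.11069.

0.111 per hour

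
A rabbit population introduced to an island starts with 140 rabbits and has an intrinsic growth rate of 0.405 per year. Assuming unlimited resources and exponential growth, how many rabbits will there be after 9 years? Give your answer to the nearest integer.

5360 rabbits

N(t) = N₀·e^(rt) = 140 × e^(0.405×9) = 140 × e^3.645.
e^3.645 ≈ 38.283, so N ≈ 140 × 38.283 = 5359.59.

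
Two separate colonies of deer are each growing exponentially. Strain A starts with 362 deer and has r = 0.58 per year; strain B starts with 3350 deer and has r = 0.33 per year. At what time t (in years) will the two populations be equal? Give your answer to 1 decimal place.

8.9 years

Set 362·e^(0.58t) = 3350·e^(0.33t).
e^((0.58 − 0.33)t) = 3350/362 → e^(0.25·t) = 9.2541.
0.25·t = ln(9.2541) = 2.2251, so t = 2.2251/0.25 = 8.9003.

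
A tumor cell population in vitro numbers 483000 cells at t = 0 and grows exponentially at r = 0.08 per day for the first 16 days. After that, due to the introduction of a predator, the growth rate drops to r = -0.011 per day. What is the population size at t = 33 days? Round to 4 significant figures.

1441000 cells

Phase 1: N(16) = 483000·e^(0.08×16) = 483000·e^1.28 = 1.737177×10^6.
Phase 2 runs for 33 − 16 = 17 days at r = -0.011.
N(33) = 1.737177×10^6·e^(-0.011×17) = 1.737177×10^6·e^-0.187 = 1.440891×10^6.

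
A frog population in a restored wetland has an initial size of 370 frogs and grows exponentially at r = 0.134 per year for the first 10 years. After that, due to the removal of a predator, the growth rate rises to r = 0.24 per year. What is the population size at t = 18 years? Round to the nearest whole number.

Phase 1: N(10) = 370·e^(0.134×10) = 370·e^1.34 = 1413.05.
Phase 2 runs for 18 − 10 = 8 years at r = 0.24.
N(18) = 1413.05·e^(0.24×8) = 1413.05·e^1.92 = 9638.33.

9638 frogs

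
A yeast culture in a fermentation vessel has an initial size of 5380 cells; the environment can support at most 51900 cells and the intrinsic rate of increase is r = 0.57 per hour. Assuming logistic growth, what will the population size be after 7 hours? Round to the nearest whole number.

A = (K − N₀)/N₀ = (51900 − 5380)/5380 = 8.6468.
N(t) = K/(1 + A·e^(−rt)) = 51900/(1 + 8.6468×e^(−0.57×7)).
e^(−3.99) = 0.0185; denominator = 1 + 8.6468×0.0185 = 1.16.
N = 51900/1.16 = 44742.8.

44743 cells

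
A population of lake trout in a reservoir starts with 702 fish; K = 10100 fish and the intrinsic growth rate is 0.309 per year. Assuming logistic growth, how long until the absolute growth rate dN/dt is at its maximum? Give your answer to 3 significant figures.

Logistic growth is fastest at N = K/2 = 5050.
A = (K − N₀)/N₀ = 13.387. Set K/(1 + A·e^(−rt)) = K/2 → A·e^(−rt) = 1.
e^(−0.309t) = 1/13.387 = 0.0746967, so t = ln(13.387)/0.309 = 2.5943/0.309 = 8.3959.

8.40 years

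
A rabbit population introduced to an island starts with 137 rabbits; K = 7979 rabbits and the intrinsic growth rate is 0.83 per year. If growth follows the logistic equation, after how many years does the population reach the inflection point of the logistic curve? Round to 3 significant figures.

4.88 years

Logistic growth is fastest at N = K/2 = 3989.5.
A = (K − N₀)/N₀ = 57.241. Set K/(1 + A·e^(−rt)) = K/2 → A·e^(−rt) = 1.
e^(−0.83t) = 1/57.241 = 0.01747, so t = ln(57.241)/0.83 = 4.0473/0.83 = 4.8762.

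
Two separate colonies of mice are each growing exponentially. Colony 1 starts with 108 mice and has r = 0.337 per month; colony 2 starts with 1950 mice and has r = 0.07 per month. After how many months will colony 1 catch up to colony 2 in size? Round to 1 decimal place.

Set 108·e^(0.337t) = 1950·e^(0.07t).
e^((0.337 − 0.07)t) = 1950/108 → e^(0.267·t) = 18.056.
0.267·t = ln(18.056) = 2.8935, so t = 2.8935/0.267 = 10.837.

10.8 months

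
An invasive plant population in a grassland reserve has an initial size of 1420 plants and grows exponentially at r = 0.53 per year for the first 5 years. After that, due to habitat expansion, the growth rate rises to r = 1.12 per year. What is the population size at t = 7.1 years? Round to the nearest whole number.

211169 plants

Phase 1: N(5) = 1420·e^(0.53×5) = 1420·e^2.65 = 20098.7.
Phase 2 runs for 7.1 − 5 = 2.1 years at r = 1.12.
N(7.1) = 20098.7·e^(1.12×2.1) = 20098.7·e^2.352 = 211169.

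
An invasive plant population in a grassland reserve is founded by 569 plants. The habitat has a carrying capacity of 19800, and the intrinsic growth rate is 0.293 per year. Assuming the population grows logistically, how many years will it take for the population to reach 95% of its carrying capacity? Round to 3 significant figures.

A = (K − N₀)/N₀ = (19800 − 569)/569 = 33.798.
Solve 19800/(1 + 33.798·e^(−0.293t)) = 18810: 1 + 33.798·e^(−0.293t) = 1.0526, so e^(−0.293t) = 0.00155724.
−0.293·t = ln(0.00155724) = -6.4648, so t = 6.4648/0.293 = 22.064.

22.1 years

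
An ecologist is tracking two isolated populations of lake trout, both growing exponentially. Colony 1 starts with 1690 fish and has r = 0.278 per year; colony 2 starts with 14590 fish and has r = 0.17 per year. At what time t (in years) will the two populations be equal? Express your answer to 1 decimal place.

Set 1690·e^(0.278t) = 14590·e^(0.17t).
e^((0.278 − 0.17)t) = 14590/1690 → e^(0.108·t) = 8.6331.
0.108·t = ln(8.6331) = 2.1556, so t = 2.1556/0.108 = 19.959.

20.0 years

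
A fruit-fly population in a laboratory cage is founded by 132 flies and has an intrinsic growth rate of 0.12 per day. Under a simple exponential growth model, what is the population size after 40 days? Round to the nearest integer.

16039 flies

N(t) = N₀·e^(rt) = 132 × e^(0.12×40) = 132 × e^4.8.
e^4.8 ≈ 121.51, so N ≈ 132 × 121.51 = 16039.4.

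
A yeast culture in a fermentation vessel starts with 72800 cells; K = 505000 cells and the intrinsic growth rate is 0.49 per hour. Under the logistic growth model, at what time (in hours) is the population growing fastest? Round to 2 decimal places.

Logistic growth is fastest at N = K/2 = 252500.
A = (K − N₀)/N₀ = 5.9368. Set K/(1 + A·e^(−rt)) = K/2 → A·e^(−rt) = 1.
e^(−0.49t) = 1/5.9368 = 0.168441, so t = ln(5.9368)/0.49 = 1.7812/0.49 = 3.635.

3.64 hours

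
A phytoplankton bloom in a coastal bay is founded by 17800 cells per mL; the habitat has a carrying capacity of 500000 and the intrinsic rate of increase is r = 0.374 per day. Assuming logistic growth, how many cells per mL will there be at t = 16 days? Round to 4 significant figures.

A = (K − N₀)/N₀ = (500000 − 17800)/17800 = 27.09.
N(t) = K/(1 + A·e^(−rt)) = 500000/(1 + 27.09×e^(−0.374×16)).
e^(−5.984) = 0.0025187; denominator = 1 + 27.09×0.0025187 = 1.0682.
N = 500000/1.0682 = 468063.

468100 cells per mL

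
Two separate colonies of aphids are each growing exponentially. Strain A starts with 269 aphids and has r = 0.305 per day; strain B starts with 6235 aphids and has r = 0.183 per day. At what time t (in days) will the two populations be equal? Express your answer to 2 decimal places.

25.76 days

Set 269·e^(0.305t) = 6235·e^(0.183t).
e^((0.305 − 0.183)t) = 6235/269 → e^(0.122·t) = 23.178.
0.122·t = ln(23.178) = 3.1432, so t = 3.1432/0.122 = 25.764.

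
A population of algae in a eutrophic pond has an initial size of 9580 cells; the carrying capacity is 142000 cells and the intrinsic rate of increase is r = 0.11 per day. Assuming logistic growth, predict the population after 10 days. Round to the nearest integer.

A = (K − N₀)/N₀ = (142000 − 9580)/9580 = 13.823.
N(t) = K/(1 + A·e^(−rt)) = 142000/(1 + 13.823×e^(−0.11×10)).
e^(−1.1) = 0.33287; denominator = 1 + 13.823×0.33287 = 5.6011.
N = 142000/5.6011 = 25352.

25352 cells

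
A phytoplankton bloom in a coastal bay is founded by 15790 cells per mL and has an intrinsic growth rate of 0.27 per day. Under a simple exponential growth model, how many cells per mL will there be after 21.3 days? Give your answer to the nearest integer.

N(t) = N₀·e^(rt) = 15790 × e^(0.27×21.3) = 15790 × e^5.751.
e^5.751 ≈ 314.51, so N ≈ 15790 × 314.51 = 4.966034×10^6.

4966034 cells per mL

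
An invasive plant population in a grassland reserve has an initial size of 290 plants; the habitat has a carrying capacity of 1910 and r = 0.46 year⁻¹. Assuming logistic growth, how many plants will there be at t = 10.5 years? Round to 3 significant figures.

1830 plants

A = (K − N₀)/N₀ = (1910 − 290)/290 = 5.5862.
N(t) = K/(1 + A·e^(−rt)) = 1910/(1 + 5.5862×e^(−0.46×10.5)).
e^(−4.83) = 0.0079865; denominator = 1 + 5.5862×0.0079865 = 1.0446.
N = 1910/1.0446 = 1828.43.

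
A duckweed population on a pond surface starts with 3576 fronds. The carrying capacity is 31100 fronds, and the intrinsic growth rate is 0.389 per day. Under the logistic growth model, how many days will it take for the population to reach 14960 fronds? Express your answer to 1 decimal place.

5.1 days

A = (K − N₀)/N₀ = (31100 − 3576)/3576 = 7.6969.
Solve 31100/(1 + 7.6969·e^(−0.389t)) = 14960: 1 + 7.6969·e^(−0.389t) = 2.0789, so e^(−0.389t) = 0.140171.
−0.389·t = ln(0.140171) = -1.9649, so t = 1.9649/0.389 = 5.0511.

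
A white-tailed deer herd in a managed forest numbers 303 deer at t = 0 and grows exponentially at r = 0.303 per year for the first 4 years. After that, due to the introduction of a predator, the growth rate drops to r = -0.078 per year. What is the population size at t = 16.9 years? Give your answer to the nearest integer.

372 deer

Phase 1: N(4) = 303·e^(0.303×4) = 303·e^1.212 = 1018.14.
Phase 2 runs for 16.9 − 4 = 12.9 years at r = -0.078.
N(16.9) = 1018.14·e^(-0.078×12.9) = 1018.14·e^-1.006 = 372.238.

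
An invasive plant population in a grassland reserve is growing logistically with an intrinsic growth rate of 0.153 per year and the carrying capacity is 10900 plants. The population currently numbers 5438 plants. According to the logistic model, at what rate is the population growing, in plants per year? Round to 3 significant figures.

dN/dt = rN(1 − N/K) = 0.153 × 5438 × (1 − 5438/10900).
1 − 5438/10900 = 0.5011; dN/dt = 0.153 × 5438 × 0.5011 = 416.92.

417 plants per year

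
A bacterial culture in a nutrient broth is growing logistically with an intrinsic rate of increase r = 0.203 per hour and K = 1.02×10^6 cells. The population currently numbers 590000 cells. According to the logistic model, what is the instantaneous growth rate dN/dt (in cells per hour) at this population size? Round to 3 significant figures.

50500 cells per hour

dN/dt = rN(1 − N/K) = 0.203 × 590000 × (1 − 590000/1.02×10^6).
1 − 590000/1.02×10^6 = 0.42157; dN/dt = 0.203 × 590000 × 0.42157 = 50491.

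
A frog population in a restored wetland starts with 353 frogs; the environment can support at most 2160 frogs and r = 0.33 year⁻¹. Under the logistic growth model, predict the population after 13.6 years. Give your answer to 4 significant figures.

2042 frogs

A = (K − N₀)/N₀ = (2160 − 353)/353 = 5.119.
N(t) = K/(1 + A·e^(−rt)) = 2160/(1 + 5.119×e^(−0.33×13.6)).
e^(−4.488) = 0.011243; denominator = 1 + 5.119×0.011243 = 1.0576.
N = 2160/1.0576 = 2042.45.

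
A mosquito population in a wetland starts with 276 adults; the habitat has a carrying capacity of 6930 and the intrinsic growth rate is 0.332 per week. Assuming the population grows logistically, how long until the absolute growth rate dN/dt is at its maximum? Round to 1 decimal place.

9.6 weeks

Logistic growth is fastest at N = K/2 = 3465.
A = (K − N₀)/N₀ = 24.109. Set K/(1 + A·e^(−rt)) = K/2 → A·e^(−rt) = 1.
e^(−0.332t) = 1/24.109 = 0.0414788, so t = ln(24.109)/0.332 = 3.1826/0.332 = 9.5861.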